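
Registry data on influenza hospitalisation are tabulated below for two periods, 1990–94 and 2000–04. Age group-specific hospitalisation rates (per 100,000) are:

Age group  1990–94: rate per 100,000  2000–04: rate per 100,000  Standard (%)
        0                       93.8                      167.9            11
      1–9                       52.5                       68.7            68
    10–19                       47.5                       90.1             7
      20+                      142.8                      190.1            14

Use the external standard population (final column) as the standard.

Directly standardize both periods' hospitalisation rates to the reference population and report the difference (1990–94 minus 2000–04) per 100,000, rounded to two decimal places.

-28.77

Standard weights: 0.11, 0.68, 0.07, 0.14.
1990–94: 0.1100×93.8 + 0.6800×52.5 + 0.0700×47.5 + 0.1400×142.8 = 69.3350 per 100,000.
2000–04: 0.1100×167.9 + 0.6800×68.7 + 0.0700×90.1 + 0.1400×190.1 = 98.1060 per 100,000.
Difference = 69.3350 − 98.1060 = -28.7710.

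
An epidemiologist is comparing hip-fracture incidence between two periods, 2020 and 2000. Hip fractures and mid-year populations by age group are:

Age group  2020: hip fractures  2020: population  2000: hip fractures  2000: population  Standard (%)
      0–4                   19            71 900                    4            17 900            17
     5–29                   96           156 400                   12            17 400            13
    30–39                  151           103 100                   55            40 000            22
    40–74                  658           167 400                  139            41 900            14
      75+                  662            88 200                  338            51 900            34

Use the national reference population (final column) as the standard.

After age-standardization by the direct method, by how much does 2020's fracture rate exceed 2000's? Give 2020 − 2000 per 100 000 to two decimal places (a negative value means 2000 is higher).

Age-specific rates per 100 000 for 2020: 26.43, 61.38, 146.46, 393.07, 750.57.
For 2000: 22.35, 68.97, 137.50, 331.74, 651.25.
Standard weights: 0.17, 0.13, 0.22, 0.14, 0.34.
2020: 0.1700×26.43 + 0.1300×61.38 + 0.2200×146.46 + 0.1400×393.07 + 0.3400×750.57 = 354.9156 per 100 000.
2000: 0.1700×22.35 + 0.1300×68.97 + 0.2200×137.50 + 0.1400×331.74 + 0.3400×651.25 = 310.8841 per 100 000.
Difference = 354.9156 − 310.8841 = 44.0315.

44.03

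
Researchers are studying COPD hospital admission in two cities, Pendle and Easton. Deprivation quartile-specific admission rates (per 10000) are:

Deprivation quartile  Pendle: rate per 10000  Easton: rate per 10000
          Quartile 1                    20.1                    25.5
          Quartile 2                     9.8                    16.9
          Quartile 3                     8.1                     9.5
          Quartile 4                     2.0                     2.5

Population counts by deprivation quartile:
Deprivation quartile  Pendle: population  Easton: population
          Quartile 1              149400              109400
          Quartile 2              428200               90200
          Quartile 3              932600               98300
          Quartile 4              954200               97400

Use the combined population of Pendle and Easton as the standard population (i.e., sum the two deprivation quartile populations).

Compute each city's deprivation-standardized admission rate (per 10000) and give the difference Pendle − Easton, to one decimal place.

-2.5

Combined standard total = 2859700; weights = 0.0905, 0.1813, 0.3605, 0.3677.
Pendle: 0.0905×20.1 + 0.1813×9.8 + 0.3605×8.1 + 0.3677×2.0 = 7.2510 per 10000.
Easton: 0.0905×25.5 + 0.1813×16.9 + 0.3605×9.5 + 0.3677×2.5 = 9.7153 per 10000.
Difference = 7.2510 − 9.7153 = -2.4643.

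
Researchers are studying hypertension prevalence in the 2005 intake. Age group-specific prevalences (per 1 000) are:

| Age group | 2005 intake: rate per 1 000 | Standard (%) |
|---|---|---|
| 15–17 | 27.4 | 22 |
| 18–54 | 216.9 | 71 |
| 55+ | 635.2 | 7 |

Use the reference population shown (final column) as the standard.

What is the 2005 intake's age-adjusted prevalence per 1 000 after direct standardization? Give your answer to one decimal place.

Standard weights: 0.22, 0.71, 0.07.
Standardized rate: 0.2200×27.4 + 0.7100×216.9 + 0.0700×635.2 = 204.4910 per 1 000.

204.5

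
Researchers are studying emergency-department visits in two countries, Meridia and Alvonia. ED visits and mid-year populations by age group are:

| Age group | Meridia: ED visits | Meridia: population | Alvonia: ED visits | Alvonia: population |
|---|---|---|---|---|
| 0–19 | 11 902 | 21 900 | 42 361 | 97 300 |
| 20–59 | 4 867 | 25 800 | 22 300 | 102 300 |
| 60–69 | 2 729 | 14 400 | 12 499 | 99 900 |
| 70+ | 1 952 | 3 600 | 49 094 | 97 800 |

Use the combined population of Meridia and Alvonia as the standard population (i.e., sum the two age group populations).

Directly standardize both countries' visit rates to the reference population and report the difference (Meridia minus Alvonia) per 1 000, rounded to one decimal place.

44.4

Age-specific rates per 1 000 for Meridia: 543.470, 188.643, 189.514, 542.222.
For Alvonia: 435.365, 217.986, 125.115, 501.984.
Combined standard total = 463 000; weights = 0.2575, 0.2767, 0.2469, 0.2190.
Meridia: 0.2575×543.470 + 0.2767×188.643 + 0.2469×189.514 + 0.2190×542.222 = 357.6450 per 1 000.
Alvonia: 0.2575×435.365 + 0.2767×217.986 + 0.2469×125.115 + 0.2190×501.984 = 313.2210 per 1 000.
Difference = 357.6450 − 313.2210 = 44.4240.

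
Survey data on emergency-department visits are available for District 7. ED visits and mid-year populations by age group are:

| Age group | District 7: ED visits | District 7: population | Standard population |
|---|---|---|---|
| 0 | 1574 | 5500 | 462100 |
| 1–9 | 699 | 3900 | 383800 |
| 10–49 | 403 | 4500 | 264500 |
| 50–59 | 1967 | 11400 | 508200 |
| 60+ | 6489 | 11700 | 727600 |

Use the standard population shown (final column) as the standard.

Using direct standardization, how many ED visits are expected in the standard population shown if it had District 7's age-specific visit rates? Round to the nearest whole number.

715946

Age-specific rates per 1000 for District 7: 286.182, 179.231, 89.556, 172.544, 554.615.
Expected ED visits = Σ (standard pop × age-specific rate ÷ 1000)
= 462100×286.182/1000 + 383800×179.231/1000 + 264500×89.556/1000 + 508200×172.544/1000 + 727600×554.615/1000
= 132244.62 + 68788.77 + 23687.44 + 87686.79 + 403538.15 = 715945.78.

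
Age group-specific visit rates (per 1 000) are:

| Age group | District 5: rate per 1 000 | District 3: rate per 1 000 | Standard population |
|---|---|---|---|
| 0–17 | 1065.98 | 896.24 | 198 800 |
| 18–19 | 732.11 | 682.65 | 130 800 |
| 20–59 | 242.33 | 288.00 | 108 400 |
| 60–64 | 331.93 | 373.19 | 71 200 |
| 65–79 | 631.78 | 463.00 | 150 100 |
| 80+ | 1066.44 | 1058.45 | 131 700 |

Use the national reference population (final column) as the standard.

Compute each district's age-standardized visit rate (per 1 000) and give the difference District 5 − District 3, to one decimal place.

Standard total = 791 000; weights = 0.2513, 0.1654, 0.1370, 0.0900, 0.1898, 0.1665.
District 5: 0.2513×1065.98 + 0.1654×732.11 + 0.1370×242.33 + 0.0900×331.93 + 0.1898×631.78 + 0.1665×1066.44 = 749.5058 per 1 000.
District 3: 0.2513×896.24 + 0.1654×682.65 + 0.1370×288.00 + 0.0900×373.19 + 0.1898×463.00 + 0.1665×1058.45 = 675.2814 per 1 000.
Difference = 749.5058 − 675.2814 = 74.2244.

74.2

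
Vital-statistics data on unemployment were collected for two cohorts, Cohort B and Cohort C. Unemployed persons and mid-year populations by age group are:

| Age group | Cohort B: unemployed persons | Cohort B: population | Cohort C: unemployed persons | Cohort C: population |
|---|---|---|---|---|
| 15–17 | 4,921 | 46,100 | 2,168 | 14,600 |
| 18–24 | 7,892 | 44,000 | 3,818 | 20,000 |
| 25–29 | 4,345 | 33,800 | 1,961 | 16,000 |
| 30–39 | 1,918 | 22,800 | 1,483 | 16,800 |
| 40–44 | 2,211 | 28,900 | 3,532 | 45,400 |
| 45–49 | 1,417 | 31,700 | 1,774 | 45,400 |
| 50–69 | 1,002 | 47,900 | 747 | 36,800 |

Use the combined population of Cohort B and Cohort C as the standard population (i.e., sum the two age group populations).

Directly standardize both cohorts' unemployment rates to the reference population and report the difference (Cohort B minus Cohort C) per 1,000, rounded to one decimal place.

Age-specific rates per 1,000 for Cohort B: 106.746, 179.364, 128.550, 84.123, 76.505, 44.700, 20.919.
For Cohort C: 148.493, 190.900, 122.562, 88.274, 77.797, 39.075, 20.299.
Combined standard total = 450,200; weights = 0.1348, 0.1422, 0.1106, 0.0880, 0.1650, 0.1713, 0.1881.
Cohort B: 0.1348×106.746 + 0.1422×179.364 + 0.1106×128.550 + 0.0880×84.123 + 0.1650×76.505 + 0.1713×44.700 + 0.1881×20.919 = 85.7272 per 1,000.
Cohort C: 0.1348×148.493 + 0.1422×190.900 + 0.1106×122.562 + 0.0880×88.274 + 0.1650×77.797 + 0.1713×39.075 + 0.1881×20.299 = 91.8319 per 1,000.
Difference = 85.7272 − 91.8319 = -6.1047.

-6.1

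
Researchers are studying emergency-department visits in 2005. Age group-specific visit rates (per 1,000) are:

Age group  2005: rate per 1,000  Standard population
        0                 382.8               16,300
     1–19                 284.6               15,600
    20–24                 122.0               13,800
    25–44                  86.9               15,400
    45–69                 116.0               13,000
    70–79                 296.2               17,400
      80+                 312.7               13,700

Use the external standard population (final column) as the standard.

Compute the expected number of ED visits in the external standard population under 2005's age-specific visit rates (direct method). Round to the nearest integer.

24647

Expected ED visits = Σ (standard pop × age-specific rate ÷ 1,000)
= 16,300×382.8/1,000 + 15,600×284.6/1,000 + 13,800×122.0/1,000 + 15,400×86.9/1,000 + 13,000×116.0/1,000 + 17,400×296.2/1,000 + 13,700×312.7/1,000
= 6239.64 + 4439.76 + 1683.60 + 1338.26 + 1508.00 + 5153.88 + 4283.99 = 24647.13.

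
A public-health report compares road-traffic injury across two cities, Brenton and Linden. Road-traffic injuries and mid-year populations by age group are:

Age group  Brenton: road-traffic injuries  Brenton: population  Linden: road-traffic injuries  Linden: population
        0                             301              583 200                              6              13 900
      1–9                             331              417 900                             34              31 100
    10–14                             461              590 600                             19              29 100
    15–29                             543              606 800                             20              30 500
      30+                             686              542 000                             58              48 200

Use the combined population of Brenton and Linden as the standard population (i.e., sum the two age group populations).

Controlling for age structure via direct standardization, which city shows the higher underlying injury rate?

Age-specific rates per 100 000 for Brenton: 51.61, 79.21, 78.06, 89.49, 126.57.
For Linden: 43.17, 109.32, 65.29, 65.57, 120.33.
Combined standard total = 2 893 300; weights = 0.2064, 0.1552, 0.2142, 0.2203, 0.2040.
Brenton: 0.2064×51.61 + 0.1552×79.21 + 0.2142×78.06 + 0.2203×89.49 + 0.2040×126.57 = 85.1906 per 100 000.
Linden: 0.2064×43.17 + 0.1552×109.32 + 0.2142×65.29 + 0.2203×65.57 + 0.2040×120.33 = 78.8486 per 100 000.
The crude rates (84.73 vs 89.66) would put Linden higher, but that reflects its age composition; once standardized to a common age structure, Brenton has the higher underlying rate.

Brenton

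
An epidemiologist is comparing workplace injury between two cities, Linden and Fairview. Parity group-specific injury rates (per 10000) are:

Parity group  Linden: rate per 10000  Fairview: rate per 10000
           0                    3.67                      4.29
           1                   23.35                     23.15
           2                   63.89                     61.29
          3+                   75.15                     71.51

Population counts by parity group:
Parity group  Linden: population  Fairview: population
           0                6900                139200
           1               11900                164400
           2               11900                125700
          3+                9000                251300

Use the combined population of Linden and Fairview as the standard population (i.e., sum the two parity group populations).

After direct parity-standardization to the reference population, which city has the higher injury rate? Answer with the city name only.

Combined standard total = 720300; weights = 0.2028, 0.2448, 0.1910, 0.3614.
Linden: 0.2028×3.67 + 0.2448×23.35 + 0.1910×63.89 + 0.3614×75.15 = 45.8220 per 10000.
Fairview: 0.2028×4.29 + 0.2448×23.15 + 0.1910×61.29 + 0.3614×71.51 = 44.0867 per 10000.
The crude rates (43.82 vs 44.19) would put Fairview higher, but that reflects its parity composition; once standardized to a common parity structure, Linden has the higher underlying rate.

Linden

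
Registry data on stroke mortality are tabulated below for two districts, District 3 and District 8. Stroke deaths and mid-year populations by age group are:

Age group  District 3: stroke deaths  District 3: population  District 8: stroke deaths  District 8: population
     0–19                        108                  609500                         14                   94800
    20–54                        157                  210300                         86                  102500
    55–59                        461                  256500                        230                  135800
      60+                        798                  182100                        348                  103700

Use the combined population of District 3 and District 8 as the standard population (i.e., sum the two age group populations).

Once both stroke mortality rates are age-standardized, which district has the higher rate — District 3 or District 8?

Age-specific rates per 100000 for District 3: 17.72, 74.66, 179.73, 438.22.
For District 8: 14.77, 83.90, 169.37, 335.58.
Combined standard total = 1695200; weights = 0.4155, 0.1845, 0.2314, 0.1686.
District 3: 0.4155×17.72 + 0.1845×74.66 + 0.2314×179.73 + 0.1686×438.22 = 136.6107 per 100000.
District 8: 0.4155×14.77 + 0.1845×83.90 + 0.2314×169.37 + 0.1686×335.58 = 117.3891 per 100000.
The crude rates (121.11 vs 155.22) would put District 8 higher, but that reflects its age composition; once standardized to a common age structure, District 3 has the higher underlying rate.

District 3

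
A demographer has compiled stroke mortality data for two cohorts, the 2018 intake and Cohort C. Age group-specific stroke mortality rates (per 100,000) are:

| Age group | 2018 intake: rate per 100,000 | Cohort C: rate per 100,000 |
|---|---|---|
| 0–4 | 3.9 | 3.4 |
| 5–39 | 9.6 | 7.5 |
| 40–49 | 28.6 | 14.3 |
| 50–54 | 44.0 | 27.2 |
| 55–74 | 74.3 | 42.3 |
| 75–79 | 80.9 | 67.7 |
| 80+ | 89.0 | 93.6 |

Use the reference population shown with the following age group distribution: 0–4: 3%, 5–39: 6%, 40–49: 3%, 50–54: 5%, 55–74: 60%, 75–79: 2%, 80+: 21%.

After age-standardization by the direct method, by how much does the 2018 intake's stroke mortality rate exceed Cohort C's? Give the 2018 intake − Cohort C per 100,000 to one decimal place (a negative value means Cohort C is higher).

19.9

Standard weights: 0.03, 0.06, 0.03, 0.05, 0.60, 0.02, 0.21.
The 2018 intake: 0.0300×3.9 + 0.0600×9.6 + 0.0300×28.6 + 0.0500×44.0 + 0.6000×74.3 + 0.0200×80.9 + 0.2100×89.0 = 68.6390 per 100,000.
Cohort C: 0.0300×3.4 + 0.0600×7.5 + 0.0300×14.3 + 0.0500×27.2 + 0.6000×42.3 + 0.0200×67.7 + 0.2100×93.6 = 48.7310 per 100,000.
Difference = 68.6390 − 48.7310 = 19.9080.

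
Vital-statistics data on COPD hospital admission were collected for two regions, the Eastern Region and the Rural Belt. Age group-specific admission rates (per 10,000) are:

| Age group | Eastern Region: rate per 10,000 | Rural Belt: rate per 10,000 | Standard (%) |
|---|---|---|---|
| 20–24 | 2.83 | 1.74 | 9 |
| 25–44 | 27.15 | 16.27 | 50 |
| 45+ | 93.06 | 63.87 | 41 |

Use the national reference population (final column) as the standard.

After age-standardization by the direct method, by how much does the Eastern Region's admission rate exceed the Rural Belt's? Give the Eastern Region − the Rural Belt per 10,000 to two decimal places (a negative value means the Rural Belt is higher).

Standard weights: 0.09, 0.50, 0.41.
The Eastern Region: 0.0900×2.83 + 0.5000×27.15 + 0.4100×93.06 = 51.9843 per 10,000.
The Rural Belt: 0.0900×1.74 + 0.5000×16.27 + 0.4100×63.87 = 34.4783 per 10,000.
Difference = 51.9843 − 34.4783 = 17.5060.

17.51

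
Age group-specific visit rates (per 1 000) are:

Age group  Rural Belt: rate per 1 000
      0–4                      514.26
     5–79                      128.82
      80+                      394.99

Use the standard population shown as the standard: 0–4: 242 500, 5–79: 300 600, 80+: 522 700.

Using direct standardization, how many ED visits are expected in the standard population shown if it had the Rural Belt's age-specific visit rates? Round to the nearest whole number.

369893

Expected ED visits = Σ (standard pop × age-specific rate ÷ 1 000)
= 242 500×514.26/1 000 + 300 600×128.82/1 000 + 522 700×394.99/1 000
= 124708.05 + 38723.29 + 206461.27 = 369892.61.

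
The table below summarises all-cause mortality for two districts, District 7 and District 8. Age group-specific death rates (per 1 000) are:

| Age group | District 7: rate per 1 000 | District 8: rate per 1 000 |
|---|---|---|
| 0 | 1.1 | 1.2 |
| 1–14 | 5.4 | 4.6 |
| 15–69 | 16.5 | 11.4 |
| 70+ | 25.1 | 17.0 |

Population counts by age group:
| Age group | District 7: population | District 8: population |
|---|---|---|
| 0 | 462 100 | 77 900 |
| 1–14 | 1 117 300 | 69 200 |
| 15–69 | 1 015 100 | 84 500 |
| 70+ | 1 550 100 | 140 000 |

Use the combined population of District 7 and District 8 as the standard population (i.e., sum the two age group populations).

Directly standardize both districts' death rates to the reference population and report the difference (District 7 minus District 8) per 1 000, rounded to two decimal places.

Combined standard total = 4 516 200; weights = 0.1196, 0.2627, 0.2435, 0.3742.
District 7: 0.1196×1.1 + 0.2627×5.4 + 0.2435×16.5 + 0.3742×25.1 = 14.9608 per 1 000.
District 8: 0.1196×1.2 + 0.2627×4.6 + 0.2435×11.4 + 0.3742×17.0 = 10.4896 per 1 000.
Difference = 14.9608 − 10.4896 = 4.4712.

4.47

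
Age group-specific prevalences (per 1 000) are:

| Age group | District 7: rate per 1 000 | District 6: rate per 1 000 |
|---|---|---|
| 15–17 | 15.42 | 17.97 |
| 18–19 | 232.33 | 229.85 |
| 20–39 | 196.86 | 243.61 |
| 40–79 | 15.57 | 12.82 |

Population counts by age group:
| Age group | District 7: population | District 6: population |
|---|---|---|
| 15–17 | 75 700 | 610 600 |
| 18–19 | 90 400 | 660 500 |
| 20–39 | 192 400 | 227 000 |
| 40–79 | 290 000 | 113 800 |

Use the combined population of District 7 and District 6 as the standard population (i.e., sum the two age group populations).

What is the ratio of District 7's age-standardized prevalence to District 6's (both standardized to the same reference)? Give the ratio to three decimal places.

0.937

Combined standard total = 2 260 400; weights = 0.3036, 0.3322, 0.1855, 0.1786.
District 7: 0.3036×15.42 + 0.3322×232.33 + 0.1855×196.86 + 0.1786×15.57 = 121.1686 per 1 000.
District 6: 0.3036×17.97 + 0.3322×229.85 + 0.1855×243.61 + 0.1786×12.82 = 129.3019 per 1 000.
Ratio = 121.1686 ÷ 129.3019 = 0.93710.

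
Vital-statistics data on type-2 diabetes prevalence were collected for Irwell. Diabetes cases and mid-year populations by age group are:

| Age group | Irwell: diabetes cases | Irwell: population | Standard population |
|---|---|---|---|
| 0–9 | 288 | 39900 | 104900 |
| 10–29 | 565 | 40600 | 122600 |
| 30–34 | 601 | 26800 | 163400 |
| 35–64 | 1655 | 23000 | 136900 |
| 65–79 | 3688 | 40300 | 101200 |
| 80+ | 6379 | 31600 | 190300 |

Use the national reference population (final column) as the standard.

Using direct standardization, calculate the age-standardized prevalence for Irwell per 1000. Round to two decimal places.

77.69

Age-specific rates per 1000 for Irwell: 7.218, 13.916, 22.425, 71.957, 91.514, 201.867.
Standard total = 819300; weights = 0.1280, 0.1496, 0.1994, 0.1671, 0.1235, 0.2323.
Standardized rate: 0.1280×7.218 + 0.1496×13.916 + 0.1994×22.425 + 0.1671×71.957 + 0.1235×91.514 + 0.2323×201.867 = 77.6943 per 1000.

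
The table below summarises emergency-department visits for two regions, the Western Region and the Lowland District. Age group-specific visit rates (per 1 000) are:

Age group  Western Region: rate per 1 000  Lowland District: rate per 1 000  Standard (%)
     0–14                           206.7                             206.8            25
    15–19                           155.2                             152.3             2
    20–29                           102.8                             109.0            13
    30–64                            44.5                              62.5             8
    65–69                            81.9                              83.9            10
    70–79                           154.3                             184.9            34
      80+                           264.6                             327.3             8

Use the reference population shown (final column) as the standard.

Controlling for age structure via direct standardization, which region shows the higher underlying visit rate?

Lowland District

Standard weights: 0.25, 0.02, 0.13, 0.08, 0.10, 0.34, 0.08.
The Western Region: 0.2500×206.7 + 0.0200×155.2 + 0.1300×102.8 + 0.0800×44.5 + 0.1000×81.9 + 0.3400×154.3 + 0.0800×264.6 = 153.5230 per 1 000.
The Lowland District: 0.2500×206.8 + 0.0200×152.3 + 0.1300×109.0 + 0.0800×62.5 + 0.1000×83.9 + 0.3400×184.9 + 0.0800×327.3 = 171.3560 per 1 000.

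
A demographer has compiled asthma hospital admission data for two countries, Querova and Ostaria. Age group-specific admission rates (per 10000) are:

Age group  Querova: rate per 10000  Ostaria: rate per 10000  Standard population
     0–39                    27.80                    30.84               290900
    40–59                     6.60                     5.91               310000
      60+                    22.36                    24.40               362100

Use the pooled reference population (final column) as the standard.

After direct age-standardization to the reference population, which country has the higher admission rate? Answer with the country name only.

Standard total = 963000; weights = 0.3021, 0.3219, 0.3760.
Querova: 0.3021×27.80 + 0.3219×6.60 + 0.3760×22.36 = 18.9300 per 10000.
Ostaria: 0.3021×30.84 + 0.3219×5.91 + 0.3760×24.40 = 20.3932 per 10000.

Ostaria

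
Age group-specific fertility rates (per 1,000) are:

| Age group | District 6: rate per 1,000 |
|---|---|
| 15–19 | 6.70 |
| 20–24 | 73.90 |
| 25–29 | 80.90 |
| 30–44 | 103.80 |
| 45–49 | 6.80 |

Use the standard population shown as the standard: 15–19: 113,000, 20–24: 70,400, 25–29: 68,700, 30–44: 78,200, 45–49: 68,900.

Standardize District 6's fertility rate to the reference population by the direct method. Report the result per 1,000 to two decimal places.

50.36

Standard total = 399,200; weights = 0.2831, 0.1764, 0.1721, 0.1959, 0.1726.
Standardized rate: 0.2831×6.70 + 0.1764×73.90 + 0.1721×80.90 + 0.1959×103.80 + 0.1726×6.80 = 50.3586 per 1,000.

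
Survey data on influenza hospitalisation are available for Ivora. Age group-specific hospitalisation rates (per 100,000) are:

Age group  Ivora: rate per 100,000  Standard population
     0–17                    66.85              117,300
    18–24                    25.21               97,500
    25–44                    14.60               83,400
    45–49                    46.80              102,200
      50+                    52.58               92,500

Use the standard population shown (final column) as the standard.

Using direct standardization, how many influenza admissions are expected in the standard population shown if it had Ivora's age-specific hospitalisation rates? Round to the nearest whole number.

Expected influenza admissions = Σ (standard pop × age-specific rate ÷ 100,000)
= 117,300×66.85/100,000 + 97,500×25.21/100,000 + 83,400×14.60/100,000 + 102,200×46.80/100,000 + 92,500×52.58/100,000
= 78.42 + 24.58 + 12.18 + 47.83 + 48.64 = 211.64.

212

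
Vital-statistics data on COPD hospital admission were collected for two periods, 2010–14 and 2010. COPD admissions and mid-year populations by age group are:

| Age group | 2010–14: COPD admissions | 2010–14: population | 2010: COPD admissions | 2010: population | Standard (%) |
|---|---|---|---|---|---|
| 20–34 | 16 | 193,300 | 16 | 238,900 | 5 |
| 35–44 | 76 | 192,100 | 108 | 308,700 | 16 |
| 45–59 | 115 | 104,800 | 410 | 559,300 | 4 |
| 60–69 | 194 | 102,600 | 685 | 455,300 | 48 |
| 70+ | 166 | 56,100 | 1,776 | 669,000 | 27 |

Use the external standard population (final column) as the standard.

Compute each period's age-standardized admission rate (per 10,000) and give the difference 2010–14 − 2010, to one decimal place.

Age-specific rates per 10,000 for 2010–14: 0.83, 3.96, 10.97, 18.91, 29.59.
For 2010: 0.67, 3.50, 7.33, 15.05, 26.55.
Standard weights: 0.05, 0.16, 0.04, 0.48, 0.27.
2010–14: 0.0500×0.83 + 0.1600×3.96 + 0.0400×10.97 + 0.4800×18.91 + 0.2700×29.59 = 18.1786 per 10,000.
2010: 0.0500×0.67 + 0.1600×3.50 + 0.0400×7.33 + 0.4800×15.05 + 0.2700×26.55 = 15.2758 per 10,000.
Difference = 18.1786 − 15.2758 = 2.9028.

2.9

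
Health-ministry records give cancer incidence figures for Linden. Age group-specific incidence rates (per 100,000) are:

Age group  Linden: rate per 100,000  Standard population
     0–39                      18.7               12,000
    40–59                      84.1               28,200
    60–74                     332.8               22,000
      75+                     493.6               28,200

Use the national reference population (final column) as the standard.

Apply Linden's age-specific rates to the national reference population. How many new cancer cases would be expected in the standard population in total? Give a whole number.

238

Expected new cancer cases = Σ (standard pop × age-specific rate ÷ 100,000)
= 12,000×18.7/100,000 + 28,200×84.1/100,000 + 22,000×332.8/100,000 + 28,200×493.6/100,000
= 2.24 + 23.72 + 73.22 + 139.20 = 238.37.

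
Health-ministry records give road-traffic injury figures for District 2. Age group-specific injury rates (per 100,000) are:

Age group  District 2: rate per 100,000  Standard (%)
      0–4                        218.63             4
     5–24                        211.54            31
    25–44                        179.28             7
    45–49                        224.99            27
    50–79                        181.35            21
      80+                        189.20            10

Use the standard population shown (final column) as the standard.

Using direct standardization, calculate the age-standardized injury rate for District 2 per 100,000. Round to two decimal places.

204.62

Standard weights: 0.04, 0.31, 0.07, 0.27, 0.21, 0.10.
Standardized rate: 0.0400×218.63 + 0.3100×211.54 + 0.0700×179.28 + 0.2700×224.99 + 0.2100×181.35 + 0.1000×189.20 = 204.6230 per 100,000.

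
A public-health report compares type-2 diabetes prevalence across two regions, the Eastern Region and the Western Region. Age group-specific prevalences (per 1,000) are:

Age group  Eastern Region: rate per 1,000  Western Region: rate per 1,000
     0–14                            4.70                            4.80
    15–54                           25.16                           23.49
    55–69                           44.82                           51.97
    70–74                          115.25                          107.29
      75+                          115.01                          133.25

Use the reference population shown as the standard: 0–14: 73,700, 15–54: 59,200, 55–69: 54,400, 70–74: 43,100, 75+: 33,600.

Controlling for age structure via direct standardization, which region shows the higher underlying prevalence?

Standard total = 264,000; weights = 0.2792, 0.2242, 0.2061, 0.1633, 0.1273.
The Eastern Region: 0.2792×4.70 + 0.2242×25.16 + 0.2061×44.82 + 0.1633×115.25 + 0.1273×115.01 = 49.6427 per 1,000.
The Western Region: 0.2792×4.80 + 0.2242×23.49 + 0.2061×51.97 + 0.1633×107.29 + 0.1273×133.25 = 51.7914 per 1,000.

Western Region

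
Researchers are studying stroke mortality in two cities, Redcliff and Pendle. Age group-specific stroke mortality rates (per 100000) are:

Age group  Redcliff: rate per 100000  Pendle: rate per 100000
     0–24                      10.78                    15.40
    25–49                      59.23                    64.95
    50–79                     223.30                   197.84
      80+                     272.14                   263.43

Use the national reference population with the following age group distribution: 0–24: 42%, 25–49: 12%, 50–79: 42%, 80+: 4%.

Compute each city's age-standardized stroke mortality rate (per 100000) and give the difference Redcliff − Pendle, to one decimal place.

8.4

Standard weights: 0.42, 0.12, 0.42, 0.04.
Redcliff: 0.4200×10.78 + 0.1200×59.23 + 0.4200×223.30 + 0.0400×272.14 = 116.3068 per 100000.
Pendle: 0.4200×15.40 + 0.1200×64.95 + 0.4200×197.84 + 0.0400×263.43 = 107.8920 per 100000.
Difference = 116.3068 − 107.8920 = 8.4148.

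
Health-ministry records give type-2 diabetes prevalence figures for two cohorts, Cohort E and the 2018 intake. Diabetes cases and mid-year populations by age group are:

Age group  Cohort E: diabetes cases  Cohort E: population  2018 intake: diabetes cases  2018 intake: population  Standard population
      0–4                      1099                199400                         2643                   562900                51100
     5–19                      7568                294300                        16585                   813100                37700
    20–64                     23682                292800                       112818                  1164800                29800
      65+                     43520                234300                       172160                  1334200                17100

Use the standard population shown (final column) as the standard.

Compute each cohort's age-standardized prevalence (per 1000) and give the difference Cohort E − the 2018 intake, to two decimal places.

Age-specific rates per 1000 for Cohort E: 5.512, 25.715, 80.881, 185.745.
For the 2018 intake: 4.695, 20.397, 96.856, 129.036.
Standard total = 135700; weights = 0.3766, 0.2778, 0.2196, 0.1260.
Cohort E: 0.3766×5.512 + 0.2778×25.715 + 0.2196×80.881 + 0.1260×185.745 = 50.3876 per 1000.
The 2018 intake: 0.3766×4.695 + 0.2778×20.397 + 0.2196×96.856 + 0.1260×129.036 = 44.9649 per 1000.
Difference = 50.3876 − 44.9649 = 5.4227.

5.42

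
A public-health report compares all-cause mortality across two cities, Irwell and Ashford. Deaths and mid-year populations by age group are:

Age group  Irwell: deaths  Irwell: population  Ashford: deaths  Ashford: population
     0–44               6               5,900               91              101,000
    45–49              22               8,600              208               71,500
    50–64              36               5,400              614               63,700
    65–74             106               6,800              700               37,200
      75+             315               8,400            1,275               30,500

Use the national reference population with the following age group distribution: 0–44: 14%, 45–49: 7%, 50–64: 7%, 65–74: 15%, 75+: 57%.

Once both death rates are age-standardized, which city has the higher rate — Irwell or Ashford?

Age-specific rates per 100,000 for Irwell: 101.69, 255.81, 666.67, 1558.82, 3750.00.
For Ashford: 90.10, 290.91, 963.89, 1881.72, 4180.33.
Standard weights: 0.14, 0.07, 0.07, 0.15, 0.57.
Irwell: 0.1400×101.69 + 0.0700×255.81 + 0.0700×666.67 + 0.1500×1558.82 + 0.5700×3750.00 = 2450.1345 per 100,000.
Ashford: 0.1400×90.10 + 0.0700×290.91 + 0.0700×963.89 + 0.1500×1881.72 + 0.5700×4180.33 = 2765.4950 per 100,000.
The crude rates (1381.77 vs 950.31) would put Irwell higher, but that reflects its age composition; once standardized to a common age structure, Ashford has the higher underlying rate.

Ashford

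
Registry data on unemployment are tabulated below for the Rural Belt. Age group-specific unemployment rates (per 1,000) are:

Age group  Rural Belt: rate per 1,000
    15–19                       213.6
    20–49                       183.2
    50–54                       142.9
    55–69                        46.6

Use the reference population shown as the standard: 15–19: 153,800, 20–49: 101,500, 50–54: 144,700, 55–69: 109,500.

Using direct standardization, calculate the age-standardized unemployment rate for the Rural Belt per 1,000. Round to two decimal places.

151.57

Standard total = 509,500; weights = 0.3019, 0.1992, 0.2840, 0.2149.
Standardized rate: 0.3019×213.6 + 0.1992×183.2 + 0.2840×142.9 + 0.2149×46.6 = 151.5737 per 1,000.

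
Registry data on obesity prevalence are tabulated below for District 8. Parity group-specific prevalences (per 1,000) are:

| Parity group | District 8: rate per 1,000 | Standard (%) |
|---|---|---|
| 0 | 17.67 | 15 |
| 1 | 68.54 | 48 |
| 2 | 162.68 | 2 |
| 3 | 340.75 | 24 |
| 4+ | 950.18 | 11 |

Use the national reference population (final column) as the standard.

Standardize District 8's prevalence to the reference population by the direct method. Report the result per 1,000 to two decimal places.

225.10

Standard weights: 0.15, 0.48, 0.02, 0.24, 0.11.
Standardized rate: 0.1500×17.67 + 0.4800×68.54 + 0.0200×162.68 + 0.2400×340.75 + 0.1100×950.18 = 225.1031 per 1,000.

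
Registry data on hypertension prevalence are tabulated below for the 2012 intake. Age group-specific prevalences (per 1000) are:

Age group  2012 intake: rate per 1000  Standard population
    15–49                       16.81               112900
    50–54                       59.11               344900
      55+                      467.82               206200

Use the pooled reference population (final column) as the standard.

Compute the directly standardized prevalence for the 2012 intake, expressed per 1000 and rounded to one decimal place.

178.8

Standard total = 664000; weights = 0.1700, 0.5194, 0.3105.
Standardized rate: 0.1700×16.81 + 0.5194×59.11 + 0.3105×467.82 = 178.8394 per 1000.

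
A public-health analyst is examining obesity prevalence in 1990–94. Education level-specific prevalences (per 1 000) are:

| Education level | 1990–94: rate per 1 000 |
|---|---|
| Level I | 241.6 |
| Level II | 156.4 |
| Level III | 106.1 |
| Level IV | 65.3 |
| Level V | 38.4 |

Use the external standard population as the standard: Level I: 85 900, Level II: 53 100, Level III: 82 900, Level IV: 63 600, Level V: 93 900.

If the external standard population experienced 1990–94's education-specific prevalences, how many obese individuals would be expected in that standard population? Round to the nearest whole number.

45613

Expected obese individuals = Σ (standard pop × education-specific rate ÷ 1 000)
= 85 900×241.6/1 000 + 53 100×156.4/1 000 + 82 900×106.1/1 000 + 63 600×65.3/1 000 + 93 900×38.4/1 000
= 20753.44 + 8304.84 + 8795.69 + 4153.08 + 3605.76 = 45612.81.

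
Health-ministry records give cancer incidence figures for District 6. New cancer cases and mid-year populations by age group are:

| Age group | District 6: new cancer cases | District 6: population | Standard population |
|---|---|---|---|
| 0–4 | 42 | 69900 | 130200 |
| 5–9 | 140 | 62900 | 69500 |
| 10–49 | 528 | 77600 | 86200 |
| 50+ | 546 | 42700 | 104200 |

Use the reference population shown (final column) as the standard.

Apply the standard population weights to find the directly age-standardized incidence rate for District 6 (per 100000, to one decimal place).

Age-specific rates per 100000 for District 6: 60.09, 222.58, 680.41, 1278.69.
Standard total = 390100; weights = 0.3338, 0.1782, 0.2210, 0.2671.
Standardized rate: 0.3338×60.09 + 0.1782×222.58 + 0.2210×680.41 + 0.2671×1278.69 = 551.6100 per 100000.

551.6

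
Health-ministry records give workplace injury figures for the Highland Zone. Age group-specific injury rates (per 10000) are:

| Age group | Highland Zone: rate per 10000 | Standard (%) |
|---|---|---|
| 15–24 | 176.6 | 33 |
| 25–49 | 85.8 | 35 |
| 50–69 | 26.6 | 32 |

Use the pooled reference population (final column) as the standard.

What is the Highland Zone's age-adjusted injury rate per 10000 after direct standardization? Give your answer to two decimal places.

Standard weights: 0.33, 0.35, 0.32.
Standardized rate: 0.3300×176.6 + 0.3500×85.8 + 0.3200×26.6 = 96.8200 per 10000.

96.82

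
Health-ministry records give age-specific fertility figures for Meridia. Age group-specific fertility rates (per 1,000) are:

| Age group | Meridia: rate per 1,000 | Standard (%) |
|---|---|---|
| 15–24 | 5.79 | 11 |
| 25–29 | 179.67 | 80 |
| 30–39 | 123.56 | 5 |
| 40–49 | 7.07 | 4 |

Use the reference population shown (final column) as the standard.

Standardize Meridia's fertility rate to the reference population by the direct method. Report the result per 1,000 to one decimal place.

Standard weights: 0.11, 0.80, 0.05, 0.04.
Standardized rate: 0.1100×5.79 + 0.8000×179.67 + 0.0500×123.56 + 0.0400×7.07 = 150.8337 per 1,000.

150.8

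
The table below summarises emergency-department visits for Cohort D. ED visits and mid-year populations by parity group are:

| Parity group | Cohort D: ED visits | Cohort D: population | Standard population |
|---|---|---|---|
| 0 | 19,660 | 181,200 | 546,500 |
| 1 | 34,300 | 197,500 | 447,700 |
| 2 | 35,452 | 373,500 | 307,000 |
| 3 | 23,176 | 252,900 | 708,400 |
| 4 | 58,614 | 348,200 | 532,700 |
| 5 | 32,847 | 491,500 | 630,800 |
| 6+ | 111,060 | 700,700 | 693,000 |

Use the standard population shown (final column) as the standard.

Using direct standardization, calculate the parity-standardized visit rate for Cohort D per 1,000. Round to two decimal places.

122.29

Parity-specific rates per 1,000 for Cohort D: 108.499, 173.671, 94.918, 91.641, 168.334, 66.830, 158.499.
Standard total = 3,866,100; weights = 0.1414, 0.1158, 0.0794, 0.1832, 0.1378, 0.1632, 0.1793.
Standardized rate: 0.1414×108.499 + 0.1158×173.671 + 0.0794×94.918 + 0.1832×91.641 + 0.1378×168.334 + 0.1632×66.830 + 0.1793×158.499 = 122.2868 per 1,000.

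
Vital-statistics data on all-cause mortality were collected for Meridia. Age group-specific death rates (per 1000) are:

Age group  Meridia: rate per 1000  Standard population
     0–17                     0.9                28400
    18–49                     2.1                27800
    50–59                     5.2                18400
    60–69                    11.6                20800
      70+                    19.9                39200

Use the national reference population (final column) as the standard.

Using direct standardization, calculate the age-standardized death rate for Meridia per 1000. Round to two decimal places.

Standard total = 134600; weights = 0.2110, 0.2065, 0.1367, 0.1545, 0.2912.
Standardized rate: 0.2110×0.9 + 0.2065×2.1 + 0.1367×5.2 + 0.1545×11.6 + 0.2912×19.9 = 8.9226 per 1000.

8.92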